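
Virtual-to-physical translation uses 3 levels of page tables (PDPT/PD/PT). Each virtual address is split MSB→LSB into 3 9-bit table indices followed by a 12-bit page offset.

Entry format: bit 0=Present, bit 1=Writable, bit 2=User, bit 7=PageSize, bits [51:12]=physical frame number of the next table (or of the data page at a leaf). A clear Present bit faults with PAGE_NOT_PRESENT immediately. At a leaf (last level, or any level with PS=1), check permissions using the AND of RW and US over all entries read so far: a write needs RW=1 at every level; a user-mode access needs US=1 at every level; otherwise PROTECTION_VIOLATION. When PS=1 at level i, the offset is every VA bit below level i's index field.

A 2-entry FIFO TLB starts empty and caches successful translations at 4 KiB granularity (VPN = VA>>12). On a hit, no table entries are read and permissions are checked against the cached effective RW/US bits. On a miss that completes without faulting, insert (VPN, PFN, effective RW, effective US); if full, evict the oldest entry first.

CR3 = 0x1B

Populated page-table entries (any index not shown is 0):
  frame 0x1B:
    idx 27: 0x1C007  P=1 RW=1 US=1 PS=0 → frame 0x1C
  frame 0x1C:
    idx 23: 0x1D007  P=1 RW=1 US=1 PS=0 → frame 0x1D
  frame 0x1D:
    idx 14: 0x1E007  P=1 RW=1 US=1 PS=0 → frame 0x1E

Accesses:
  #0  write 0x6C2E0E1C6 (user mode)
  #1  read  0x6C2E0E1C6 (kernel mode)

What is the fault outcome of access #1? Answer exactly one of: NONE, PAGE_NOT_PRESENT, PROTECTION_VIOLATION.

Per-access translation:
#0 VA=0x6C2E0E1C6 (w,user):
  L0: frame=0x1B idx=27 entry=0x1C007 [P=1 RW=1 US=1 PS=0]
  L1: frame=0x1C idx=23 entry=0x1D007 [P=1 RW=1 US=1 PS=0]
  L2: frame=0x1D idx=14 entry=0x1E007 [P=1 RW=1 US=1 PS=0]
  → PA=0x1E1C6  (3 entries read)
#1 VA=0x6C2E0E1C6 (r,kernel):
  TLB hit vpn=0x6C2E0E → PA=0x1E1C6

Access #1 fault: NONE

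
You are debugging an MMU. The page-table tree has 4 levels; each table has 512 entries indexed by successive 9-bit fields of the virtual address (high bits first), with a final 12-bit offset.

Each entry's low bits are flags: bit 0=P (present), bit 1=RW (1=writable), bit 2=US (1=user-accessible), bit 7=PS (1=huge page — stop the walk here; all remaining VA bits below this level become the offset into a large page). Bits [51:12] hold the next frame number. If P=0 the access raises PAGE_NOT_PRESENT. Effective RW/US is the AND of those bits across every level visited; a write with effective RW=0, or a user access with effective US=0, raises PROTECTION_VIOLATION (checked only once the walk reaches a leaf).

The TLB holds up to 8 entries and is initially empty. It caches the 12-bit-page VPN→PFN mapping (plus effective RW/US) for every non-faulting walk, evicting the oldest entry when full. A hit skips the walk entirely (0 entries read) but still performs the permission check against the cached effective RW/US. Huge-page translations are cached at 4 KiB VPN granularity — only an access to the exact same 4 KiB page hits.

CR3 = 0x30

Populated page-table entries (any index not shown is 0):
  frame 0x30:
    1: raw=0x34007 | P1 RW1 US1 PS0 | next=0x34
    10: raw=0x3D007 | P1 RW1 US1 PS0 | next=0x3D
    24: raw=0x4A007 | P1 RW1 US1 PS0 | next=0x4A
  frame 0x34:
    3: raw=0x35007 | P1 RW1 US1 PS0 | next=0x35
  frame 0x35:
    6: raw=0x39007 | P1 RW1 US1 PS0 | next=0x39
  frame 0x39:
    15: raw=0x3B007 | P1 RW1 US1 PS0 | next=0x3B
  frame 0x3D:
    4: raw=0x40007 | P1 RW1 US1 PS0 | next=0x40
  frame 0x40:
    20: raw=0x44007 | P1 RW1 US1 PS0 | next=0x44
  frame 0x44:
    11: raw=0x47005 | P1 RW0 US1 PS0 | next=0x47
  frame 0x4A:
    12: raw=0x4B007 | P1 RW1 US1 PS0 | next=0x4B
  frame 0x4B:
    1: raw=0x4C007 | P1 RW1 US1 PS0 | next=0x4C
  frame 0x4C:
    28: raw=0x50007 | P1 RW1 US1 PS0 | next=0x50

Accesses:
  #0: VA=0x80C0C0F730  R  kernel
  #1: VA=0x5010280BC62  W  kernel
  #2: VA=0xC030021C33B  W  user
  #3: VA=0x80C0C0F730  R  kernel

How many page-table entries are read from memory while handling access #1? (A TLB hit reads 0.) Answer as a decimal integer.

Trace:
#0 VA=0x80C0C0F730 (r,kernel):
  L0: frame=0x30 idx=1 entry=0x34007 [P=1 RW=1 US=1 PS=0]
  L1: frame=0x34 idx=3 entry=0x35007 [P=1 RW=1 US=1 PS=0]
  L2: frame=0x35 idx=6 entry=0x39007 [P=1 RW=1 US=1 PS=0]
  L3: frame=0x39 idx=15 entry=0x3B007 [P=1 RW=1 US=1 PS=0]
  ⇒ phys 0x3B730  [4 reads]
#1 VA=0x5010280BC62 (w,kernel):
  L0: frame=0x30 idx=10 entry=0x3D007 [P=1 RW=1 US=1 PS=0]
  L1: frame=0x3D idx=4 entry=0x40007 [P=1 RW=1 US=1 PS=0]
  L2: frame=0x40 idx=20 entry=0x44007 [P=1 RW=1 US=1 PS=0]
  L3: frame=0x44 idx=11 entry=0x47005 [P=1 RW=0 US=1 PS=0]
  ⇒ fault: PROTECTION_VIOLATION  — 4 lookups
#2 VA=0xC030021C33B (w,user):
  L0: frame=0x30 idx=24 entry=0x4A007 [P=1 RW=1 US=1 PS=0]
  L1: frame=0x4A idx=12 entry=0x4B007 [P=1 RW=1 US=1 PS=0]
  L2: frame=0x4B idx=1 entry=0x4C007 [P=1 RW=1 US=1 PS=0]
  L3: frame=0x4C idx=28 entry=0x50007 [P=1 RW=1 US=1 PS=0]
  ⇒ phys 0x5033B  [4 reads]
#3 VA=0x80C0C0F730 (r,kernel):
  TLB hit vpn=0x80C0C0F → PA=0x3B730

Entries read for #1: 4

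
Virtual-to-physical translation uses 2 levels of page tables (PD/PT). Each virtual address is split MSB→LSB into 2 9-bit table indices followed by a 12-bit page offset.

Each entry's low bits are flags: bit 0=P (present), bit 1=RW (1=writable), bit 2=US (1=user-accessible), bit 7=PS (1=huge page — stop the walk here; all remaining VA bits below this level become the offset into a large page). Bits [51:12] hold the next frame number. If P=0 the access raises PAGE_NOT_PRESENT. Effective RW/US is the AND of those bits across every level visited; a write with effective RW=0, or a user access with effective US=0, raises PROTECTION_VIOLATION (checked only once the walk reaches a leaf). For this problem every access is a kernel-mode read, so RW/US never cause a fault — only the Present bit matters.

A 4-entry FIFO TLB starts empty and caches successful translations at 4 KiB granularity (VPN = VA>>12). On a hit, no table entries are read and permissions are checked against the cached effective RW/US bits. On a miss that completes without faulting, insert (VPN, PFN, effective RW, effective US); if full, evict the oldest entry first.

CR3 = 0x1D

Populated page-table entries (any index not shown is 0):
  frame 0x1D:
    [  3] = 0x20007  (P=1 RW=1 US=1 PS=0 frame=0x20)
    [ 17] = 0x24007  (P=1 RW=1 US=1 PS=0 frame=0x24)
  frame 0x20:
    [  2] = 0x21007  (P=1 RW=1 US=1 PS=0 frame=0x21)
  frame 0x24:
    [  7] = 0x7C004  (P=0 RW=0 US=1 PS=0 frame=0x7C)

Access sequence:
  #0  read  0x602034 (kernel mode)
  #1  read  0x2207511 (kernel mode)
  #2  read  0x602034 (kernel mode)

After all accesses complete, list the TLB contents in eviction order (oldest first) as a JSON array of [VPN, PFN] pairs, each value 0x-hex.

Per-access translation:
#0 VA=0x602034 (r,kernel):
  L0 @0x1D[3] → 0x20007  P=1,RW=1,US=1,PS=0
  L1 @0x20[2] → 0x21007  P=1,RW=1,US=1,PS=0
  ⇒ phys 0x21034  [2 reads]
#1 VA=0x2207511 (r,kernel):
  L0 @0x1D[17] → 0x24007  P=1,RW=1,US=1,PS=0
  L1 @0x24[7] → 0x7C004  P=0,RW=0,US=1,PS=0
  → PAGE_NOT_PRESENT  (2 entries read)
#2 VA=0x602034 (r,kernel):
  TLB hit vpn=0x602 → PA=0x21034

TLB: [["0x602", "0x21"]]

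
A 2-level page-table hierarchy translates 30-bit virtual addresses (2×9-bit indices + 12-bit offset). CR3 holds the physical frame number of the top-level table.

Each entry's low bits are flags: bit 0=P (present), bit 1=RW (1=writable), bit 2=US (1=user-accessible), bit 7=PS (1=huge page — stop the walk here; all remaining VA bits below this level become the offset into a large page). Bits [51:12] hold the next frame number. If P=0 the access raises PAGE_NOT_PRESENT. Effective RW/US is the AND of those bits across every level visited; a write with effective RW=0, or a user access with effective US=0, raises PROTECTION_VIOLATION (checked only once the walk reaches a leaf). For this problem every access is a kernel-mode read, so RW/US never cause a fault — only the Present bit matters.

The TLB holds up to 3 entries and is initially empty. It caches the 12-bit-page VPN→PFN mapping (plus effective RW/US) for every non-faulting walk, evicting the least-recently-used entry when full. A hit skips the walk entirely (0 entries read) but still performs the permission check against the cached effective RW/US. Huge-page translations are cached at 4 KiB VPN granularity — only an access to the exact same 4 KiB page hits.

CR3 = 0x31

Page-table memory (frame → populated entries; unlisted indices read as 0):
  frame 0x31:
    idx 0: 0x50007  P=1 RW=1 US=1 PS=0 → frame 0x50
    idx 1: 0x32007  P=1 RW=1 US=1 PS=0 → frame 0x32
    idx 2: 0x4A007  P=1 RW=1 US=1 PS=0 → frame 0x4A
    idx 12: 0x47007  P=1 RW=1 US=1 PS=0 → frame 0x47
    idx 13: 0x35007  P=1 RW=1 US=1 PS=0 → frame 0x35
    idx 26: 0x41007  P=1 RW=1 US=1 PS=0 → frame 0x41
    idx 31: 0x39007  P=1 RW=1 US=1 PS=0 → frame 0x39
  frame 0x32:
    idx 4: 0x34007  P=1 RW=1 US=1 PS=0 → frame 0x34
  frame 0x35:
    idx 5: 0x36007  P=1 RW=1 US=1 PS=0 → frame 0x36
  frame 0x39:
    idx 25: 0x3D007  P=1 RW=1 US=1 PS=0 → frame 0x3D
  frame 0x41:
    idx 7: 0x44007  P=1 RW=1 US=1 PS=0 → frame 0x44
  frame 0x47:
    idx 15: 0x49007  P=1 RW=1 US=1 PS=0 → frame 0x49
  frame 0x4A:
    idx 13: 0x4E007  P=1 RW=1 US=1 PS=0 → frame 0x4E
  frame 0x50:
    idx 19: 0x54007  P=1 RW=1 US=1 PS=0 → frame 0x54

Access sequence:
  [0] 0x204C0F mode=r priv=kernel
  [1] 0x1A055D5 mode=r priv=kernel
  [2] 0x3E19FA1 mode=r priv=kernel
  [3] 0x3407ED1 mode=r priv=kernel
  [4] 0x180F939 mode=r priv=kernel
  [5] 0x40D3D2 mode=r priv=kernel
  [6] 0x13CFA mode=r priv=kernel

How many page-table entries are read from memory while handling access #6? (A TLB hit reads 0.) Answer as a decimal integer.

Walk each access:
#0 VA=0x204C0F (r,kernel):
  [0] read 0x31 idx=1: raw=0x32007 flags P=1 W=1 U=1 S=0
  [1] read 0x32 idx=4: raw=0x34007 flags P=1 W=1 U=1 S=0
  ✓ 0x34C0F  — 2 lookups
#1 VA=0x1A055D5 (r,kernel):
  [0] read 0x31 idx=13: raw=0x35007 flags P=1 W=1 U=1 S=0
  [1] read 0x35 idx=5: raw=0x36007 flags P=1 W=1 U=1 S=0
  ✓ 0x365D5  — 2 lookups
#2 VA=0x3E19FA1 (r,kernel):
  [0] read 0x31 idx=31: raw=0x39007 flags P=1 W=1 U=1 S=0
  [1] read 0x39 idx=25: raw=0x3D007 flags P=1 W=1 U=1 S=0
  ✓ 0x3DFA1  — 2 lookups
#3 VA=0x3407ED1 (r,kernel):
  [0] read 0x31 idx=26: raw=0x41007 flags P=1 W=1 U=1 S=0
  [1] read 0x41 idx=7: raw=0x44007 flags P=1 W=1 U=1 S=0
  ✓ 0x44ED1  — 2 lookups
#4 VA=0x180F939 (r,kernel):
  [0] read 0x31 idx=12: raw=0x47007 flags P=1 W=1 U=1 S=0
  [1] read 0x47 idx=15: raw=0x49007 flags P=1 W=1 U=1 S=0
  ✓ 0x49939  — 2 lookups
#5 VA=0x40D3D2 (r,kernel):
  [0] read 0x31 idx=2: raw=0x4A007 flags P=1 W=1 U=1 S=0
  [1] read 0x4A idx=13: raw=0x4E007 flags P=1 W=1 U=1 S=0
  ✓ 0x4E3D2  — 2 lookups
#6 VA=0x13CFA (r,kernel):
  [0] read 0x31 idx=0: raw=0x50007 flags P=1 W=1 U=1 S=0
  [1] read 0x50 idx=19: raw=0x54007 flags P=1 W=1 U=1 S=0
  ✓ 0x54CFA  — 2 lookups

Entries read for #6: 2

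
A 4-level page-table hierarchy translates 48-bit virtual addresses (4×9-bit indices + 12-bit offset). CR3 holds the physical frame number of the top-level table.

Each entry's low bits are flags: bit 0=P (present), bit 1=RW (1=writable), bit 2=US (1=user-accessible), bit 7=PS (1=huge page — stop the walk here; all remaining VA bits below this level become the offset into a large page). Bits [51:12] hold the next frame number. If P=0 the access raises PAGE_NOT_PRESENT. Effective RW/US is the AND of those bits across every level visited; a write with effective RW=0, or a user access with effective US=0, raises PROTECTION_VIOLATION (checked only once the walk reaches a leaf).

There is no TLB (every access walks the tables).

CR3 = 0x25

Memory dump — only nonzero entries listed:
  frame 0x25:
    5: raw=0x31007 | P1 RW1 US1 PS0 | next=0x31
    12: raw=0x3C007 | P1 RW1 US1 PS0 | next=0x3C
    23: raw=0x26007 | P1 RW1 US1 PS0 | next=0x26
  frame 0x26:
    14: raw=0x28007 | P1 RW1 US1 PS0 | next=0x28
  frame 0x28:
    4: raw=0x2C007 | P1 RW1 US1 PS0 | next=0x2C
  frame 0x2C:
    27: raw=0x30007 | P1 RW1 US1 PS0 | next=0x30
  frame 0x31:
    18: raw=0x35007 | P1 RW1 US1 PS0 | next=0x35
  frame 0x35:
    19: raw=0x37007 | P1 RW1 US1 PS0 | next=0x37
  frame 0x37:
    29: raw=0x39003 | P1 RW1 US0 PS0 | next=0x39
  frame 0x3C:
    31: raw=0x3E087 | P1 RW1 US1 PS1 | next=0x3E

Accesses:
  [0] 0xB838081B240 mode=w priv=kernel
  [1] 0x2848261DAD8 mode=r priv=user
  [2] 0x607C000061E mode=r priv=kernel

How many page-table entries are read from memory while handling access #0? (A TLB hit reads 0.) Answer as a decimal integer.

Per-access translation:
#0 VA=0xB838081B240 (w,kernel):
  L0 @0x25[23] → 0x26007  P=1,RW=1,US=1,PS=0
  L1 @0x26[14] → 0x28007  P=1,RW=1,US=1,PS=0
  L2 @0x28[4] → 0x2C007  P=1,RW=1,US=1,PS=0
  L3 @0x2C[27] → 0x30007  P=1,RW=1,US=1,PS=0
  ✓ 0x30240  — 4 lookups
#1 VA=0x2848261DAD8 (r,user):
  L0 @0x25[5] → 0x31007  P=1,RW=1,US=1,PS=0
  L1 @0x31[18] → 0x35007  P=1,RW=1,US=1,PS=0
  L2 @0x35[19] → 0x37007  P=1,RW=1,US=1,PS=0
  L3 @0x37[29] → 0x39003  P=1,RW=1,US=0,PS=0
  → PROTECTION_VIOLATION  (4 entries read)
#2 VA=0x607C000061E (r,kernel):
  L0 @0x25[12] → 0x3C007  P=1,RW=1,US=1,PS=0
  L1 @0x3C[31] → 0x3E087  P=1,RW=1,US=1,PS=1
  ✓ 0x3E61E (huge @L1)  — 2 lookups

Entries read for #0: 4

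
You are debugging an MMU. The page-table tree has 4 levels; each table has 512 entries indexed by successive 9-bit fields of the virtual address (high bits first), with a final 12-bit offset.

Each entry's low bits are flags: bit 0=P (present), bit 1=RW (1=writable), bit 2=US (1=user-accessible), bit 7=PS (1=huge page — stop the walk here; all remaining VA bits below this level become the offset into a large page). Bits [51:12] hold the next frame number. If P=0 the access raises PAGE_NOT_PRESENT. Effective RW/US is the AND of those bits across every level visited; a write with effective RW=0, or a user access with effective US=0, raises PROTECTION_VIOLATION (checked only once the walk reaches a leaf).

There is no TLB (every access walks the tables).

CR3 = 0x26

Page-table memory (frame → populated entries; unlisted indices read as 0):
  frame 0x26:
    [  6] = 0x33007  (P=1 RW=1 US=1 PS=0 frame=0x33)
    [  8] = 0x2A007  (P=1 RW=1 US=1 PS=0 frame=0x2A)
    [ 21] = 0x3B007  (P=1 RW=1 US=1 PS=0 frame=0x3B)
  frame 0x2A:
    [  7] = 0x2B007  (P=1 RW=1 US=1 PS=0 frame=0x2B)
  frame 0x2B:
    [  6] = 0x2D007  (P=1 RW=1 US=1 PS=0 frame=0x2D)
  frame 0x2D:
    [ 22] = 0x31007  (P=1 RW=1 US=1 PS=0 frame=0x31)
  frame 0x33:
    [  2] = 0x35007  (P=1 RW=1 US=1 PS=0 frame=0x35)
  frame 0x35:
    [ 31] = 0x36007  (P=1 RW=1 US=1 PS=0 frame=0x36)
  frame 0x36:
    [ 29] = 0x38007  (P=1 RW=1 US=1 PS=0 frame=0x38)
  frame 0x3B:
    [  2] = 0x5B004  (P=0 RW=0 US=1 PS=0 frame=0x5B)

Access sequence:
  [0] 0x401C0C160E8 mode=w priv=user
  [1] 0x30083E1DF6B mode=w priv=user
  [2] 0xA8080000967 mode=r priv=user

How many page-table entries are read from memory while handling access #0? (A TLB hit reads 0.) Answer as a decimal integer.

Walk each access:
#0 VA=0x401C0C160E8 (w,user):
  L0: frame=0x26 idx=8 entry=0x2A007 [P=1 RW=1 US=1 PS=0]
  L1: frame=0x2A idx=7 entry=0x2B007 [P=1 RW=1 US=1 PS=0]
  L2: frame=0x2B idx=6 entry=0x2D007 [P=1 RW=1 US=1 PS=0]
  L3: frame=0x2D idx=22 entry=0x31007 [P=1 RW=1 US=1 PS=0]
  ✓ 0x310E8  — 4 lookups
#1 VA=0x30083E1DF6B (w,user):
  L0: frame=0x26 idx=6 entry=0x33007 [P=1 RW=1 US=1 PS=0]
  L1: frame=0x33 idx=2 entry=0x35007 [P=1 RW=1 US=1 PS=0]
  L2: frame=0x35 idx=31 entry=0x36007 [P=1 RW=1 US=1 PS=0]
  L3: frame=0x36 idx=29 entry=0x38007 [P=1 RW=1 US=1 PS=0]
  ✓ 0x38F6B  — 4 lookups
#2 VA=0xA8080000967 (r,user):
  L0: frame=0x26 idx=21 entry=0x3B007 [P=1 RW=1 US=1 PS=0]
  L1: frame=0x3B idx=2 entry=0x5B004 [P=0 RW=0 US=1 PS=0]
  ✗ PAGE_NOT_PRESENT  [2 reads]

Entries read for #0: 4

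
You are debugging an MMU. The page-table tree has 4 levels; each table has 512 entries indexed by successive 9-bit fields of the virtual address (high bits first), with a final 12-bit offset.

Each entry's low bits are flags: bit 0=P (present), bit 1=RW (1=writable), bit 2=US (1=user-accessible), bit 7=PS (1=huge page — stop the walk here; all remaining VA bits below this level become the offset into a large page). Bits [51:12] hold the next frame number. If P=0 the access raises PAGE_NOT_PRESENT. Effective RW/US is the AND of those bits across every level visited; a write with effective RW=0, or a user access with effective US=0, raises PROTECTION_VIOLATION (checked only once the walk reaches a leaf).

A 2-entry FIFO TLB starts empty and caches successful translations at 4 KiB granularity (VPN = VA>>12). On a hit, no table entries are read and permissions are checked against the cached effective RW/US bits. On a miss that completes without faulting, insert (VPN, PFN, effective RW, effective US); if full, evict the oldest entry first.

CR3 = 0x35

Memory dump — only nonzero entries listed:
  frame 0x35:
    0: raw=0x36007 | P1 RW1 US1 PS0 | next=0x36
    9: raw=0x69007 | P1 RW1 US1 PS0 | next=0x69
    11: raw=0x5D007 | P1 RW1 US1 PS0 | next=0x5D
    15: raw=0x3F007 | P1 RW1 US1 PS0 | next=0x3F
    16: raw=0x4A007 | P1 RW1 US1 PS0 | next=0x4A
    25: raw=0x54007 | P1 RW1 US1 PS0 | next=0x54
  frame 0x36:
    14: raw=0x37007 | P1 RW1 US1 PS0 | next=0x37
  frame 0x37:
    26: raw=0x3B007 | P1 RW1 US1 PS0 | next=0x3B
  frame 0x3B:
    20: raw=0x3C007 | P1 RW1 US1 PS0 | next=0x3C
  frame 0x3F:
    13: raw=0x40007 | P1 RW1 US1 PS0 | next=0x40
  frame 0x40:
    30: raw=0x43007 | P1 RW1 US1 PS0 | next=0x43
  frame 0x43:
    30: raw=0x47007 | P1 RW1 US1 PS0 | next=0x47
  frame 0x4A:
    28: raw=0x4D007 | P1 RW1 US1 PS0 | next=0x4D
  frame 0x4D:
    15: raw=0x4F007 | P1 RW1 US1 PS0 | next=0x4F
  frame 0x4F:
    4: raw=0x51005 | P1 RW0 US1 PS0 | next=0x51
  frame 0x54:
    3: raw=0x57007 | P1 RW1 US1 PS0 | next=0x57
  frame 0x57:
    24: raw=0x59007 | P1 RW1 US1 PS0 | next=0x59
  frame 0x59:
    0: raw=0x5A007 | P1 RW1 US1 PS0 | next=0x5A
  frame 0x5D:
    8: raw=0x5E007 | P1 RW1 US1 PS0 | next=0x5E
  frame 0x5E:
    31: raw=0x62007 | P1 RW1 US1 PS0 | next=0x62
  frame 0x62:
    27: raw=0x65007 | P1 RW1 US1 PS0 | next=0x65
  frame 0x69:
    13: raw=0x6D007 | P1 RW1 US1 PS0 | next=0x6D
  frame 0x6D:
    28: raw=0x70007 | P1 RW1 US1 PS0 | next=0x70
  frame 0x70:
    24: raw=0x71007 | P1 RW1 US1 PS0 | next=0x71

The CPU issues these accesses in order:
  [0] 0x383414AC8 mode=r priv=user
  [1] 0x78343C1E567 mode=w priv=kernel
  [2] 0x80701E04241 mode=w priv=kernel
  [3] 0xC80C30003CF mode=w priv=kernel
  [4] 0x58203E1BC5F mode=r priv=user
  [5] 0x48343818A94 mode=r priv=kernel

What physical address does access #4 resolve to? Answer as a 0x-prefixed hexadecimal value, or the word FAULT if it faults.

Walk each access:
#0 VA=0x383414AC8 (r,user):
  L0: frame=0x35 idx=0 entry=0x36007 [P=1 RW=1 US=1 PS=0]
  L1: frame=0x36 idx=14 entry=0x37007 [P=1 RW=1 US=1 PS=0]
  L2: frame=0x37 idx=26 entry=0x3B007 [P=1 RW=1 US=1 PS=0]
  L3: frame=0x3B idx=20 entry=0x3C007 [P=1 RW=1 US=1 PS=0]
  ⇒ phys 0x3CAC8  [4 reads]
#1 VA=0x78343C1E567 (w,kernel):
  L0: frame=0x35 idx=15 entry=0x3F007 [P=1 RW=1 US=1 PS=0]
  L1: frame=0x3F idx=13 entry=0x40007 [P=1 RW=1 US=1 PS=0]
  L2: frame=0x40 idx=30 entry=0x43007 [P=1 RW=1 US=1 PS=0]
  L3: frame=0x43 idx=30 entry=0x47007 [P=1 RW=1 US=1 PS=0]
  ⇒ phys 0x47567  [4 reads]
#2 VA=0x80701E04241 (w,kernel):
  L0: frame=0x35 idx=16 entry=0x4A007 [P=1 RW=1 US=1 PS=0]
  L1: frame=0x4A idx=28 entry=0x4D007 [P=1 RW=1 US=1 PS=0]
  L2: frame=0x4D idx=15 entry=0x4F007 [P=1 RW=1 US=1 PS=0]
  L3: frame=0x4F idx=4 entry=0x51005 [P=1 RW=0 US=1 PS=0]
  → PROTECTION_VIOLATION  (4 entries read)
#3 VA=0xC80C30003CF (w,kernel):
  L0: frame=0x35 idx=25 entry=0x54007 [P=1 RW=1 US=1 PS=0]
  L1: frame=0x54 idx=3 entry=0x57007 [P=1 RW=1 US=1 PS=0]
  L2: frame=0x57 idx=24 entry=0x59007 [P=1 RW=1 US=1 PS=0]
  L3: frame=0x59 idx=0 entry=0x5A007 [P=1 RW=1 US=1 PS=0]
  ⇒ phys 0x5A3CF  [4 reads]
#4 VA=0x58203E1BC5F (r,user):
  L0: frame=0x35 idx=11 entry=0x5D007 [P=1 RW=1 US=1 PS=0]
  L1: frame=0x5D idx=8 entry=0x5E007 [P=1 RW=1 US=1 PS=0]
  L2: frame=0x5E idx=31 entry=0x62007 [P=1 RW=1 US=1 PS=0]
  L3: frame=0x62 idx=27 entry=0x65007 [P=1 RW=1 US=1 PS=0]
  ⇒ phys 0x65C5F  [4 reads]
#5 VA=0x48343818A94 (r,kernel):
  L0: frame=0x35 idx=9 entry=0x69007 [P=1 RW=1 US=1 PS=0]
  L1: frame=0x69 idx=13 entry=0x6D007 [P=1 RW=1 US=1 PS=0]
  L2: frame=0x6D idx=28 entry=0x70007 [P=1 RW=1 US=1 PS=0]
  L3: frame=0x70 idx=24 entry=0x71007 [P=1 RW=1 US=1 PS=0]
  ⇒ phys 0x71A94  [4 reads]

Access #4 PA: 0x65C5F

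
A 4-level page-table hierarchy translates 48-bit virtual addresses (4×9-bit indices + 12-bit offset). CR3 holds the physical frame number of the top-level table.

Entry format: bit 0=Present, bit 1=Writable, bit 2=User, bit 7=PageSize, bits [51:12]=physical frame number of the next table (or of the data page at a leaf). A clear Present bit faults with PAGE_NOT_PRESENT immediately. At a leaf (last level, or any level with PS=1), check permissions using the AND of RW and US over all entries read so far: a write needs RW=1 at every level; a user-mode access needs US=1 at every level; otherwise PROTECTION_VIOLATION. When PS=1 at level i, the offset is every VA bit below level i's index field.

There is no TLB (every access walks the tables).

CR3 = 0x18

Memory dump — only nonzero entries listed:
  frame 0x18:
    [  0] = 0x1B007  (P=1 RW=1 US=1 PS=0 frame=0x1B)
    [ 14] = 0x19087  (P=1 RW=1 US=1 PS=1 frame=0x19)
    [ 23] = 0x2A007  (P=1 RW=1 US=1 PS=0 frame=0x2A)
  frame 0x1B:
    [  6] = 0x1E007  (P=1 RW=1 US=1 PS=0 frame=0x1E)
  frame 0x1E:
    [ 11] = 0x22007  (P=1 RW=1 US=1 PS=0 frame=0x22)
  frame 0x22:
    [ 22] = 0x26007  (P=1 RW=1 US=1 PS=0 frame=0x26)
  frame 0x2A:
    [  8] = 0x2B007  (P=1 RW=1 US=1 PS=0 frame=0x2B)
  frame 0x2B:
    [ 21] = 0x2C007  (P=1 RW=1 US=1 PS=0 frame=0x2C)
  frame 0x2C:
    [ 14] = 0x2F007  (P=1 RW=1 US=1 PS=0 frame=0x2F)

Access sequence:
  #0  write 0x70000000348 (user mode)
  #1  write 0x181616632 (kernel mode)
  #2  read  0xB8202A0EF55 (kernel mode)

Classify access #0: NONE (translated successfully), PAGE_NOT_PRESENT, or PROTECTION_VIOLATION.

Walk each access:
#0 VA=0x70000000348 (w,user):
  L0: frame=0x18 idx=14 entry=0x19087 [P=1 RW=1 US=1 PS=1]
  → PA=0x19348 (huge @L0)  (1 entries read)
#1 VA=0x181616632 (w,kernel):
  L0: frame=0x18 idx=0 entry=0x1B007 [P=1 RW=1 US=1 PS=0]
  L1: frame=0x1B idx=6 entry=0x1E007 [P=1 RW=1 US=1 PS=0]
  L2: frame=0x1E idx=11 entry=0x22007 [P=1 RW=1 US=1 PS=0]
  L3: frame=0x22 idx=22 entry=0x26007 [P=1 RW=1 US=1 PS=0]
  → PA=0x26632  (4 entries read)
#2 VA=0xB8202A0EF55 (r,kernel):
  L0: frame=0x18 idx=23 entry=0x2A007 [P=1 RW=1 US=1 PS=0]
  L1: frame=0x2A idx=8 entry=0x2B007 [P=1 RW=1 US=1 PS=0]
  L2: frame=0x2B idx=21 entry=0x2C007 [P=1 RW=1 US=1 PS=0]
  L3: frame=0x2C idx=14 entry=0x2F007 [P=1 RW=1 US=1 PS=0]
  → PA=0x2FF55  (4 entries read)

Access #0 fault: NONE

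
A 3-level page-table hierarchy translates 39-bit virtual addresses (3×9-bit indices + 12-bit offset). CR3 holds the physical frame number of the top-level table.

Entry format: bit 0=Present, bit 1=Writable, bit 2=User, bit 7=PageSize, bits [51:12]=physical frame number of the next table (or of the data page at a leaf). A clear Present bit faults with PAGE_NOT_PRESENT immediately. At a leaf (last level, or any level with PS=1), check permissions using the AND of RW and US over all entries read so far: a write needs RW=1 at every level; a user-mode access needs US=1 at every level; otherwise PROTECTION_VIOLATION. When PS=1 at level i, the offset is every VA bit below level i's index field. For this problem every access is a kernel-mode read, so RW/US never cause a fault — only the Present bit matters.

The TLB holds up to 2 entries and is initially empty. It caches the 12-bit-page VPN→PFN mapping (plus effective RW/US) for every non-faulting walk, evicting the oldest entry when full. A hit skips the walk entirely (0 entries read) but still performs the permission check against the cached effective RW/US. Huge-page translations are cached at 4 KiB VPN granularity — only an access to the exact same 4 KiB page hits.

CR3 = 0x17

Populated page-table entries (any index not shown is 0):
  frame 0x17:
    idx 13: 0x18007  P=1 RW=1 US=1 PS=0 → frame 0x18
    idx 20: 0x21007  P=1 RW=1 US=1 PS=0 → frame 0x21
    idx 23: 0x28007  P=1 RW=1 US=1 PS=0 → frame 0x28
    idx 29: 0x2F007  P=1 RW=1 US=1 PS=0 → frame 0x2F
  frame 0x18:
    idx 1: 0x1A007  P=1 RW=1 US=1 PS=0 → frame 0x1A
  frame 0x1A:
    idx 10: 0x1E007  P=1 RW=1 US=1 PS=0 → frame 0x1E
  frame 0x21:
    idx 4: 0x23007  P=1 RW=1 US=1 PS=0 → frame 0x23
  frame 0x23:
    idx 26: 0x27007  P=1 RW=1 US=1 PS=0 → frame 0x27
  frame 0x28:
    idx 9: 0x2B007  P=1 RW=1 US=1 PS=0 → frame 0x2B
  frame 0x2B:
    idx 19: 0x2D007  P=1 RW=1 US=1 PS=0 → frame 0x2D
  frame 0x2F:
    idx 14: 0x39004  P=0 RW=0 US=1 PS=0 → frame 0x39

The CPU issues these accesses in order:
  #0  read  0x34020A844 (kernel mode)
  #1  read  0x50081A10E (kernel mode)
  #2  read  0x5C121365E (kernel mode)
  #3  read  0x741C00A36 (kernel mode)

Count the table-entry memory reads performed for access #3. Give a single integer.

Per-access translation:
#0 VA=0x34020A844 (r,kernel):
  [0] read 0x17 idx=13: raw=0x18007 flags P=1 W=1 U=1 S=0
  [1] read 0x18 idx=1: raw=0x1A007 flags P=1 W=1 U=1 S=0
  [2] read 0x1A idx=10: raw=0x1E007 flags P=1 W=1 U=1 S=0
  → PA=0x1E844  (3 entries read)
#1 VA=0x50081A10E (r,kernel):
  [0] read 0x17 idx=20: raw=0x21007 flags P=1 W=1 U=1 S=0
  [1] read 0x21 idx=4: raw=0x23007 flags P=1 W=1 U=1 S=0
  [2] read 0x23 idx=26: raw=0x27007 flags P=1 W=1 U=1 S=0
  → PA=0x2710E  (3 entries read)
#2 VA=0x5C121365E (r,kernel):
  [0] read 0x17 idx=23: raw=0x28007 flags P=1 W=1 U=1 S=0
  [1] read 0x28 idx=9: raw=0x2B007 flags P=1 W=1 U=1 S=0
  [2] read 0x2B idx=19: raw=0x2D007 flags P=1 W=1 U=1 S=0
  → PA=0x2D65E  (3 entries read)
#3 VA=0x741C00A36 (r,kernel):
  [0] read 0x17 idx=29: raw=0x2F007 flags P=1 W=1 U=1 S=0
  [1] read 0x2F idx=14: raw=0x39004 flags P=0 W=0 U=1 S=0
  ⇒ fault: PAGE_NOT_PRESENT  — 2 lookups

Entries read for #3: 2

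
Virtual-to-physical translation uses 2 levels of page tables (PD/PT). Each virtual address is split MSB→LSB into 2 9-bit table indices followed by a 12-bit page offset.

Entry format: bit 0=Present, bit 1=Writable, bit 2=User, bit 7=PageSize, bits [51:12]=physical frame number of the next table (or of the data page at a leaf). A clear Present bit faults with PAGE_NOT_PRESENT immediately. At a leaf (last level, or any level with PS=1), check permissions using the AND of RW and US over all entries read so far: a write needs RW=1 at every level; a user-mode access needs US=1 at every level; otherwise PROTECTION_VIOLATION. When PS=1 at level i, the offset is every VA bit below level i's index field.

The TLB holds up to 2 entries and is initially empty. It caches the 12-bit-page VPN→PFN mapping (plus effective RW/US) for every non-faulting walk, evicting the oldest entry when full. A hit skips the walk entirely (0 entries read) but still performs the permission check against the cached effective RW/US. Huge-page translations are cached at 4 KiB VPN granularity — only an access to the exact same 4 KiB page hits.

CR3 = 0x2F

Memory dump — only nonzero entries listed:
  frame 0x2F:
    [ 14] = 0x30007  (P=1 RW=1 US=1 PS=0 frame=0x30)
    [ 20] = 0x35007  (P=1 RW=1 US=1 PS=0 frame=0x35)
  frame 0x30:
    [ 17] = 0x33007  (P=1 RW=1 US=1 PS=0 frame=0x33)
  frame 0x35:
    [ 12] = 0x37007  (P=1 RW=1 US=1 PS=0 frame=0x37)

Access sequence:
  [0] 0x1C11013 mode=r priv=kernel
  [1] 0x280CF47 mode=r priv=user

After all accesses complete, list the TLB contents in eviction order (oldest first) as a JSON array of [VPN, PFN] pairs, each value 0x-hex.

Walk each access:
#0 VA=0x1C11013 (r,kernel):
  [0] read 0x2F idx=14: raw=0x30007 flags P=1 W=1 U=1 S=0
  [1] read 0x30 idx=17: raw=0x33007 flags P=1 W=1 U=1 S=0
  → PA=0x33013  (2 entries read)
#1 VA=0x280CF47 (r,user):
  [0] read 0x2F idx=20: raw=0x35007 flags P=1 W=1 U=1 S=0
  [1] read 0x35 idx=12: raw=0x37007 flags P=1 W=1 U=1 S=0
  → PA=0x37F47  (2 entries read)

TLB: [["0x1C11", "0x33"], ["0x280C", "0x37"]]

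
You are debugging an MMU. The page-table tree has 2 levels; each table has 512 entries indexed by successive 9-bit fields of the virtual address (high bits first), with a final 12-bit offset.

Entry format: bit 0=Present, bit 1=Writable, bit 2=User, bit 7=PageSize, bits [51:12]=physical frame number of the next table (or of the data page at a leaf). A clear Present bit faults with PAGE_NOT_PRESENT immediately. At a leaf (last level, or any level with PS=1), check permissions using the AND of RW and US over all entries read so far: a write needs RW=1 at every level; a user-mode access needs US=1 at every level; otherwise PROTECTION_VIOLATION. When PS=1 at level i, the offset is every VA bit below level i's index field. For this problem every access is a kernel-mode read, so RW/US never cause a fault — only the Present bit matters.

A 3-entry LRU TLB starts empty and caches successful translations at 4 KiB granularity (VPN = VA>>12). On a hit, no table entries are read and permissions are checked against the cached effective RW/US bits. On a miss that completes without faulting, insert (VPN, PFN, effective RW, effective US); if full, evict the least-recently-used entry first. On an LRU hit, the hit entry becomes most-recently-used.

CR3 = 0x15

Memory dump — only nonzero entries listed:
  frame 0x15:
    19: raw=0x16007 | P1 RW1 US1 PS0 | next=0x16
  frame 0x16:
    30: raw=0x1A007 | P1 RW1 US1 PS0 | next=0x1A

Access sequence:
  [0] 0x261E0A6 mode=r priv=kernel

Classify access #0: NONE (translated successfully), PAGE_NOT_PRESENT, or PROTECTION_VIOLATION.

Trace:
#0 VA=0x261E0A6 (r,kernel):
  L0: frame=0x15 idx=19 entry=0x16007 [P=1 RW=1 US=1 PS=0]
  L1: frame=0x16 idx=30 entry=0x1A007 [P=1 RW=1 US=1 PS=0]
  ⇒ phys 0x1A0A6  [2 reads]

Access #0 fault: NONE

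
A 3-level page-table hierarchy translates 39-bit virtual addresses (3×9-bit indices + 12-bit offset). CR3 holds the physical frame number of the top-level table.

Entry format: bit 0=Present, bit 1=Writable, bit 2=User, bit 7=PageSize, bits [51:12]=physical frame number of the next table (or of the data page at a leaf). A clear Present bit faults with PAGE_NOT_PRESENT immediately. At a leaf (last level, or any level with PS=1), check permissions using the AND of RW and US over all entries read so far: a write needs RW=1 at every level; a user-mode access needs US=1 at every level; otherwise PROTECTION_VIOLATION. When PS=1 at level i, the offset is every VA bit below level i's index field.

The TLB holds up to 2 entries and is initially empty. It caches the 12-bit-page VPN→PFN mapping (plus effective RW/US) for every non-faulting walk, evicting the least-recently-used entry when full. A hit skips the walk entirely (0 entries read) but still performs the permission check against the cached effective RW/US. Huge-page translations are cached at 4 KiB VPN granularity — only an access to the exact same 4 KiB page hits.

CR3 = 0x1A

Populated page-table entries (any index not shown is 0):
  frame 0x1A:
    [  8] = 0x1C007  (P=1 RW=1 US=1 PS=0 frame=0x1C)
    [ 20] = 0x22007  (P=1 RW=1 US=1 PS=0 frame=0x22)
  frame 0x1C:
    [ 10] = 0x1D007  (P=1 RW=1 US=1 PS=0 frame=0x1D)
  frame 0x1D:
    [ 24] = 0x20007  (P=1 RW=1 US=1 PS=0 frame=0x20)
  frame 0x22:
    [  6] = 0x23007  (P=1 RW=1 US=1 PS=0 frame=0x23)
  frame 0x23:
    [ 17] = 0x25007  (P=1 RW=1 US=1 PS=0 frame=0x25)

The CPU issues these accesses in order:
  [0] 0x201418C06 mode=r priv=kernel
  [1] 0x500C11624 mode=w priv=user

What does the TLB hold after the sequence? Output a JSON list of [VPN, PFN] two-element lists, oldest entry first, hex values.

Trace:
#0 VA=0x201418C06 (r,kernel):
  [0] read 0x1A idx=8: raw=0x1C007 flags P=1 W=1 U=1 S=0
  [1] read 0x1C idx=10: raw=0x1D007 flags P=1 W=1 U=1 S=0
  [2] read 0x1D idx=24: raw=0x20007 flags P=1 W=1 U=1 S=0
  ⇒ phys 0x20C06  [3 reads]
#1 VA=0x500C11624 (w,user):
  [0] read 0x1A idx=20: raw=0x22007 flags P=1 W=1 U=1 S=0
  [1] read 0x22 idx=6: raw=0x23007 flags P=1 W=1 U=1 S=0
  [2] read 0x23 idx=17: raw=0x25007 flags P=1 W=1 U=1 S=0
  ⇒ phys 0x25624  [3 reads]

TLB: [["0x201418", "0x20"], ["0x500C11", "0x25"]]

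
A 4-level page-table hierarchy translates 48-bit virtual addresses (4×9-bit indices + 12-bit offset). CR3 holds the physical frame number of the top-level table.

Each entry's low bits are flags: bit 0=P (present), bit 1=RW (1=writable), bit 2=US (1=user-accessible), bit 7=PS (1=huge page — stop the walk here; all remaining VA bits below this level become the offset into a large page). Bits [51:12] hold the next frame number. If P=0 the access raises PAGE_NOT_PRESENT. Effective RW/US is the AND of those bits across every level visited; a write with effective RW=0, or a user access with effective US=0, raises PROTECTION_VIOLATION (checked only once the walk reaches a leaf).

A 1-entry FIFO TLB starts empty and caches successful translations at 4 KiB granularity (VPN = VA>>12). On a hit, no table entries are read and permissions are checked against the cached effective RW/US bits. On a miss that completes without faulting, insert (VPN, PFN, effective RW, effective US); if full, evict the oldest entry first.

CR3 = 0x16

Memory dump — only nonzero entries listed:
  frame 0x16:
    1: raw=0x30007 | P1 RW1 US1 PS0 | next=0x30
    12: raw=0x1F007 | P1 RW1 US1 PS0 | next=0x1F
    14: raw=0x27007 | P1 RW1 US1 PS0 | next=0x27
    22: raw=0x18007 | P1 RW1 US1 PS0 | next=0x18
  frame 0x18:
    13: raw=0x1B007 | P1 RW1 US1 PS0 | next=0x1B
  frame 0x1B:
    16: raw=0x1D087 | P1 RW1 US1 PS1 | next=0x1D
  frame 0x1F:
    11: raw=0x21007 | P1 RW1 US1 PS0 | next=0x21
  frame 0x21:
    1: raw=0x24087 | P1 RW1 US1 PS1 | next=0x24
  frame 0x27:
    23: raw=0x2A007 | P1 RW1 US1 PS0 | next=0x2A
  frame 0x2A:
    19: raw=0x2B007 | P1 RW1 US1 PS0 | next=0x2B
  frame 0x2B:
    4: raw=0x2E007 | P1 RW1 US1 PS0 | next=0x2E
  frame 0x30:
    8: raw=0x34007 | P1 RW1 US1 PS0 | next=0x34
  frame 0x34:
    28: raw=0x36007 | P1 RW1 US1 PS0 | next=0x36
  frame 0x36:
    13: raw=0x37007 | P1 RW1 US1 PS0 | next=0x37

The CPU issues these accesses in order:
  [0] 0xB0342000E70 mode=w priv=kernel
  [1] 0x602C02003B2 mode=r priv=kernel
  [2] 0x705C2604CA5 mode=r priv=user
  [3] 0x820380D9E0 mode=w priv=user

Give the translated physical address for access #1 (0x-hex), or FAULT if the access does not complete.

Per-access translation:
#0 VA=0xB0342000E70 (w,kernel):
  [0] read 0x16 idx=22: raw=0x18007 flags P=1 W=1 U=1 S=0
  [1] read 0x18 idx=13: raw=0x1B007 flags P=1 W=1 U=1 S=0
  [2] read 0x1B idx=16: raw=0x1D087 flags P=1 W=1 U=1 S=1
  ✓ 0x1DE70 (huge @L2)  — 3 lookups
#1 VA=0x602C02003B2 (r,kernel):
  [0] read 0x16 idx=12: raw=0x1F007 flags P=1 W=1 U=1 S=0
  [1] read 0x1F idx=11: raw=0x21007 flags P=1 W=1 U=1 S=0
  [2] read 0x21 idx=1: raw=0x24087 flags P=1 W=1 U=1 S=1
  ✓ 0x243B2 (huge @L2)  — 3 lookups
#2 VA=0x705C2604CA5 (r,user):
  [0] read 0x16 idx=14: raw=0x27007 flags P=1 W=1 U=1 S=0
  [1] read 0x27 idx=23: raw=0x2A007 flags P=1 W=1 U=1 S=0
  [2] read 0x2A idx=19: raw=0x2B007 flags P=1 W=1 U=1 S=0
  [3] read 0x2B idx=4: raw=0x2E007 flags P=1 W=1 U=1 S=0
  ✓ 0x2ECA5  — 4 lookups
#3 VA=0x820380D9E0 (w,user):
  [0] read 0x16 idx=1: raw=0x30007 flags P=1 W=1 U=1 S=0
  [1] read 0x30 idx=8: raw=0x34007 flags P=1 W=1 U=1 S=0
  [2] read 0x34 idx=28: raw=0x36007 flags P=1 W=1 U=1 S=0
  [3] read 0x36 idx=13: raw=0x37007 flags P=1 W=1 U=1 S=0
  ✓ 0x379E0  — 4 lookups

Access #1 PA: 0x243B2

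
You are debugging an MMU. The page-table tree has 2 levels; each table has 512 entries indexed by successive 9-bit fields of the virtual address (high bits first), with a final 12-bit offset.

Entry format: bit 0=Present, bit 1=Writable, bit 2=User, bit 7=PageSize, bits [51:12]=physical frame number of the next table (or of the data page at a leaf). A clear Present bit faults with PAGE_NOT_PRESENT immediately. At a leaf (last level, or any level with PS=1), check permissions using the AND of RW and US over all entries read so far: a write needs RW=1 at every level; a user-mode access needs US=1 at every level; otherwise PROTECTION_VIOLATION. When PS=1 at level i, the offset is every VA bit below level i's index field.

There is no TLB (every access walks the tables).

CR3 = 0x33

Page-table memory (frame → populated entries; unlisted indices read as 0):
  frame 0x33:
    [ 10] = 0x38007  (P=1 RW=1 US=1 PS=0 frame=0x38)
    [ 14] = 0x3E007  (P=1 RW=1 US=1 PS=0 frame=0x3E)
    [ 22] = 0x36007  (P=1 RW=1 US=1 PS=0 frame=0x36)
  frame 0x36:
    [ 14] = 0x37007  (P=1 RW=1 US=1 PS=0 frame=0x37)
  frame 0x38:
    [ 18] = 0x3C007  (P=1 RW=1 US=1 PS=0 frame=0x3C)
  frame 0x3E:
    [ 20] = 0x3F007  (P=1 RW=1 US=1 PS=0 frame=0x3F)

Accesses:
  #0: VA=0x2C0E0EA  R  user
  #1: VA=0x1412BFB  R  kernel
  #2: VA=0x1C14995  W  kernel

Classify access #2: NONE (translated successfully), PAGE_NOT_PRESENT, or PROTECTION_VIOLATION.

Walk each access:
#0 VA=0x2C0E0EA (r,user):
  [0] read 0x33 idx=22: raw=0x36007 flags P=1 W=1 U=1 S=0
  [1] read 0x36 idx=14: raw=0x37007 flags P=1 W=1 U=1 S=0
  → PA=0x370EA  (2 entries read)
#1 VA=0x1412BFB (r,kernel):
  [0] read 0x33 idx=10: raw=0x38007 flags P=1 W=1 U=1 S=0
  [1] read 0x38 idx=18: raw=0x3C007 flags P=1 W=1 U=1 S=0
  → PA=0x3CBFB  (2 entries read)
#2 VA=0x1C14995 (w,kernel):
  [0] read 0x33 idx=14: raw=0x3E007 flags P=1 W=1 U=1 S=0
  [1] read 0x3E idx=20: raw=0x3F007 flags P=1 W=1 U=1 S=0
  → PA=0x3F995  (2 entries read)

Access #2 fault: NONE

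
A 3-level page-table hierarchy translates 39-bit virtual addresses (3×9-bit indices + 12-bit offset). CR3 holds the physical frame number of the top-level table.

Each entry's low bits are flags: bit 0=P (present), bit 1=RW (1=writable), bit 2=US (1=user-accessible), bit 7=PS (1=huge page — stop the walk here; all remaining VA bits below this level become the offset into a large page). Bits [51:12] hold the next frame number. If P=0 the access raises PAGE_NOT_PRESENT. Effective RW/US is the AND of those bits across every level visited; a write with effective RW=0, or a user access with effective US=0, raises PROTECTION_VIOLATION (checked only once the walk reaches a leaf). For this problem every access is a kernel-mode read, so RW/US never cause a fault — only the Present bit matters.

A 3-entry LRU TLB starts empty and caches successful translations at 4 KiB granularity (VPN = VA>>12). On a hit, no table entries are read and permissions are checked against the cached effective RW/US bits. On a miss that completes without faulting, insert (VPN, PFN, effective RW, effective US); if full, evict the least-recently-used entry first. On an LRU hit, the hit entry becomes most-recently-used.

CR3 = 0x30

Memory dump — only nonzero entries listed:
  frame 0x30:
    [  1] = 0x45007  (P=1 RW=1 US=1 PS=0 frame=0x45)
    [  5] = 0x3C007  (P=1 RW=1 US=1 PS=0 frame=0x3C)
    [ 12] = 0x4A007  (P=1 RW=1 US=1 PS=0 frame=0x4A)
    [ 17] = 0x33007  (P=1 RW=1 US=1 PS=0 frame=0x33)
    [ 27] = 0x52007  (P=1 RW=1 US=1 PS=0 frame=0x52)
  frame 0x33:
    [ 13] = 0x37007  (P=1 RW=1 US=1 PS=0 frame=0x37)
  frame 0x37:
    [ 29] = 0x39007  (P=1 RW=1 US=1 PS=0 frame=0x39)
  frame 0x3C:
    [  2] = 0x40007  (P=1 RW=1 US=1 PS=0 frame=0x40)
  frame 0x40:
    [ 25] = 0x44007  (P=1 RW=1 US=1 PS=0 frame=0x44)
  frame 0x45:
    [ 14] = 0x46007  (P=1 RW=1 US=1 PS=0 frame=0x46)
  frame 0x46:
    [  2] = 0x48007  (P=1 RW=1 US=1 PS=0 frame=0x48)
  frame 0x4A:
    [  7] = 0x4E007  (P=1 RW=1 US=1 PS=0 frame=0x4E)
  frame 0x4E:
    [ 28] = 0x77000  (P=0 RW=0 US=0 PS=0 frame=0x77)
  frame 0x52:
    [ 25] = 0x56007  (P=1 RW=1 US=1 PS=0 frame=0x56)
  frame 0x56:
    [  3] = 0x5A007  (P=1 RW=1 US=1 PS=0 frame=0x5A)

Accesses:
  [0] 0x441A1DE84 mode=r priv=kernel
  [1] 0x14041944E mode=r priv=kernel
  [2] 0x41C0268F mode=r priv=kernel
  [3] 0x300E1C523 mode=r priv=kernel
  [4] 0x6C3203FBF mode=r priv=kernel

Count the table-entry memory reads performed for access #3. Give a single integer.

Walk each access:
#0 VA=0x441A1DE84 (r,kernel):
  L0 @0x30[17] → 0x33007  P=1,RW=1,US=1,PS=0
  L1 @0x33[13] → 0x37007  P=1,RW=1,US=1,PS=0
  L2 @0x37[29] → 0x39007  P=1,RW=1,US=1,PS=0
  ✓ 0x39E84  — 3 lookups
#1 VA=0x14041944E (r,kernel):
  L0 @0x30[5] → 0x3C007  P=1,RW=1,US=1,PS=0
  L1 @0x3C[2] → 0x40007  P=1,RW=1,US=1,PS=0
  L2 @0x40[25] → 0x44007  P=1,RW=1,US=1,PS=0
  ✓ 0x4444E  — 3 lookups
#2 VA=0x41C0268F (r,kernel):
  L0 @0x30[1] → 0x45007  P=1,RW=1,US=1,PS=0
  L1 @0x45[14] → 0x46007  P=1,RW=1,US=1,PS=0
  L2 @0x46[2] → 0x48007  P=1,RW=1,US=1,PS=0
  ✓ 0x4868F  — 3 lookups
#3 VA=0x300E1C523 (r,kernel):
  L0 @0x30[12] → 0x4A007  P=1,RW=1,US=1,PS=0
  L1 @0x4A[7] → 0x4E007  P=1,RW=1,US=1,PS=0
  L2 @0x4E[28] → 0x77000  P=0,RW=0,US=0,PS=0
  ✗ PAGE_NOT_PRESENT  [3 reads]
#4 VA=0x6C3203FBF (r,kernel):
  L0 @0x30[27] → 0x52007  P=1,RW=1,US=1,PS=0
  L1 @0x52[25] → 0x56007  P=1,RW=1,US=1,PS=0
  L2 @0x56[3] → 0x5A007  P=1,RW=1,US=1,PS=0
  ✓ 0x5AFBF  — 3 lookups

Entries read for #3: 3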